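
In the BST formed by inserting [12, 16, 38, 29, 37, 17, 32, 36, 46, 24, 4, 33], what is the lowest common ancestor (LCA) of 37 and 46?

Tree insertion order: [12, 16, 38, 29, 37, 17, 32, 36, 46, 24, 4, 33]
Tree (level-order array): [12, 4, 16, None, None, None, 38, 29, 46, 17, 37, None, None, None, 24, 32, None, None, None, None, 36, 33]
In a BST, the LCA of p=37, q=46 is the first node v on the
root-to-leaf path with p <= v <= q (go left if both < v, right if both > v).
Walk from root:
  at 12: both 37 and 46 > 12, go right
  at 16: both 37 and 46 > 16, go right
  at 38: 37 <= 38 <= 46, this is the LCA
LCA = 38


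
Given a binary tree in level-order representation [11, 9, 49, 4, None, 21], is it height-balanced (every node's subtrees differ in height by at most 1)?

Tree (level-order array): [11, 9, 49, 4, None, 21]
Definition: a tree is height-balanced if, at every node, |h(left) - h(right)| <= 1 (empty subtree has height -1).
Bottom-up per-node check:
  node 4: h_left=-1, h_right=-1, diff=0 [OK], height=0
  node 9: h_left=0, h_right=-1, diff=1 [OK], height=1
  node 21: h_left=-1, h_right=-1, diff=0 [OK], height=0
  node 49: h_left=0, h_right=-1, diff=1 [OK], height=1
  node 11: h_left=1, h_right=1, diff=0 [OK], height=2
All nodes satisfy the balance condition.
Result: Balanced


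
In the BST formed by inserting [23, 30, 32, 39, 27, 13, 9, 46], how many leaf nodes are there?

Tree built from: [23, 30, 32, 39, 27, 13, 9, 46]
Tree (level-order array): [23, 13, 30, 9, None, 27, 32, None, None, None, None, None, 39, None, 46]
Rule: A leaf has 0 children.
Per-node child counts:
  node 23: 2 child(ren)
  node 13: 1 child(ren)
  node 9: 0 child(ren)
  node 30: 2 child(ren)
  node 27: 0 child(ren)
  node 32: 1 child(ren)
  node 39: 1 child(ren)
  node 46: 0 child(ren)
Matching nodes: [9, 27, 46]
Count of leaf nodes: 3


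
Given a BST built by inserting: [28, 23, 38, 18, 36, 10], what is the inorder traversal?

Tree insertion order: [28, 23, 38, 18, 36, 10]
Tree (level-order array): [28, 23, 38, 18, None, 36, None, 10]
Inorder traversal: [10, 18, 23, 28, 36, 38]


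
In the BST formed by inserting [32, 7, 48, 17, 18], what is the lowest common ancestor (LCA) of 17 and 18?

Tree insertion order: [32, 7, 48, 17, 18]
Tree (level-order array): [32, 7, 48, None, 17, None, None, None, 18]
In a BST, the LCA of p=17, q=18 is the first node v on the
root-to-leaf path with p <= v <= q (go left if both < v, right if both > v).
Walk from root:
  at 32: both 17 and 18 < 32, go left
  at 7: both 17 and 18 > 7, go right
  at 17: 17 <= 17 <= 18, this is the LCA
LCA = 17


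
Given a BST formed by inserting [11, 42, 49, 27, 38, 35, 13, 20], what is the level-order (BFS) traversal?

Tree insertion order: [11, 42, 49, 27, 38, 35, 13, 20]
Tree (level-order array): [11, None, 42, 27, 49, 13, 38, None, None, None, 20, 35]
BFS from the root, enqueuing left then right child of each popped node:
  queue [11] -> pop 11, enqueue [42], visited so far: [11]
  queue [42] -> pop 42, enqueue [27, 49], visited so far: [11, 42]
  queue [27, 49] -> pop 27, enqueue [13, 38], visited so far: [11, 42, 27]
  queue [49, 13, 38] -> pop 49, enqueue [none], visited so far: [11, 42, 27, 49]
  queue [13, 38] -> pop 13, enqueue [20], visited so far: [11, 42, 27, 49, 13]
  queue [38, 20] -> pop 38, enqueue [35], visited so far: [11, 42, 27, 49, 13, 38]
  queue [20, 35] -> pop 20, enqueue [none], visited so far: [11, 42, 27, 49, 13, 38, 20]
  queue [35] -> pop 35, enqueue [none], visited so far: [11, 42, 27, 49, 13, 38, 20, 35]
Result: [11, 42, 27, 49, 13, 38, 20, 35]


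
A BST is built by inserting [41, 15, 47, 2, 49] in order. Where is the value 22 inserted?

Starting tree (level order): [41, 15, 47, 2, None, None, 49]
Insertion path: 41 -> 15
Result: insert 22 as right child of 15
Final tree (level order): [41, 15, 47, 2, 22, None, 49]


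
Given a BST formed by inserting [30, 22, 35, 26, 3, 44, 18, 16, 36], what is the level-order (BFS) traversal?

Tree insertion order: [30, 22, 35, 26, 3, 44, 18, 16, 36]
Tree (level-order array): [30, 22, 35, 3, 26, None, 44, None, 18, None, None, 36, None, 16]
BFS from the root, enqueuing left then right child of each popped node:
  queue [30] -> pop 30, enqueue [22, 35], visited so far: [30]
  queue [22, 35] -> pop 22, enqueue [3, 26], visited so far: [30, 22]
  queue [35, 3, 26] -> pop 35, enqueue [44], visited so far: [30, 22, 35]
  queue [3, 26, 44] -> pop 3, enqueue [18], visited so far: [30, 22, 35, 3]
  queue [26, 44, 18] -> pop 26, enqueue [none], visited so far: [30, 22, 35, 3, 26]
  queue [44, 18] -> pop 44, enqueue [36], visited so far: [30, 22, 35, 3, 26, 44]
  queue [18, 36] -> pop 18, enqueue [16], visited so far: [30, 22, 35, 3, 26, 44, 18]
  queue [36, 16] -> pop 36, enqueue [none], visited so far: [30, 22, 35, 3, 26, 44, 18, 36]
  queue [16] -> pop 16, enqueue [none], visited so far: [30, 22, 35, 3, 26, 44, 18, 36, 16]
Result: [30, 22, 35, 3, 26, 44, 18, 36, 16]


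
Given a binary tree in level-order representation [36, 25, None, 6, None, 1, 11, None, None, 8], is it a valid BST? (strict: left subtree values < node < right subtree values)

Level-order array: [36, 25, None, 6, None, 1, 11, None, None, 8]
Validate using subtree bounds (lo, hi): at each node, require lo < value < hi,
then recurse left with hi=value and right with lo=value.
Preorder trace (stopping at first violation):
  at node 36 with bounds (-inf, +inf): OK
  at node 25 with bounds (-inf, 36): OK
  at node 6 with bounds (-inf, 25): OK
  at node 1 with bounds (-inf, 6): OK
  at node 11 with bounds (6, 25): OK
  at node 8 with bounds (6, 11): OK
No violation found at any node.
Result: Valid BST


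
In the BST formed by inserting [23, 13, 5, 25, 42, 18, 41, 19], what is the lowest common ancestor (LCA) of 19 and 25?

Tree insertion order: [23, 13, 5, 25, 42, 18, 41, 19]
Tree (level-order array): [23, 13, 25, 5, 18, None, 42, None, None, None, 19, 41]
In a BST, the LCA of p=19, q=25 is the first node v on the
root-to-leaf path with p <= v <= q (go left if both < v, right if both > v).
Walk from root:
  at 23: 19 <= 23 <= 25, this is the LCA
LCA = 23


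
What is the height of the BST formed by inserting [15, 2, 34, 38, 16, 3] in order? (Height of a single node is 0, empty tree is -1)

Insertion order: [15, 2, 34, 38, 16, 3]
Tree (level-order array): [15, 2, 34, None, 3, 16, 38]
Compute height bottom-up (empty subtree = -1):
  height(3) = 1 + max(-1, -1) = 0
  height(2) = 1 + max(-1, 0) = 1
  height(16) = 1 + max(-1, -1) = 0
  height(38) = 1 + max(-1, -1) = 0
  height(34) = 1 + max(0, 0) = 1
  height(15) = 1 + max(1, 1) = 2
Height = 2


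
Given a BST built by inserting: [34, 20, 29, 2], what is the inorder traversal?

Tree insertion order: [34, 20, 29, 2]
Tree (level-order array): [34, 20, None, 2, 29]
Inorder traversal: [2, 20, 29, 34]


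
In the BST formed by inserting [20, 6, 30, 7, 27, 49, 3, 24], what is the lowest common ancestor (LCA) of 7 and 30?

Tree insertion order: [20, 6, 30, 7, 27, 49, 3, 24]
Tree (level-order array): [20, 6, 30, 3, 7, 27, 49, None, None, None, None, 24]
In a BST, the LCA of p=7, q=30 is the first node v on the
root-to-leaf path with p <= v <= q (go left if both < v, right if both > v).
Walk from root:
  at 20: 7 <= 20 <= 30, this is the LCA
LCA = 20


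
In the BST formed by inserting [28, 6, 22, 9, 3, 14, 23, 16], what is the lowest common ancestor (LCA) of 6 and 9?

Tree insertion order: [28, 6, 22, 9, 3, 14, 23, 16]
Tree (level-order array): [28, 6, None, 3, 22, None, None, 9, 23, None, 14, None, None, None, 16]
In a BST, the LCA of p=6, q=9 is the first node v on the
root-to-leaf path with p <= v <= q (go left if both < v, right if both > v).
Walk from root:
  at 28: both 6 and 9 < 28, go left
  at 6: 6 <= 6 <= 9, this is the LCA
LCA = 6


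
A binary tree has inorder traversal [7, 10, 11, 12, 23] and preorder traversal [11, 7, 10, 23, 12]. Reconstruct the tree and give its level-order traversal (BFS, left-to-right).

Inorder:  [7, 10, 11, 12, 23]
Preorder: [11, 7, 10, 23, 12]
Algorithm: preorder visits root first, so consume preorder in order;
for each root, split the current inorder slice at that value into
left-subtree inorder and right-subtree inorder, then recurse.
Recursive splits:
  root=11; inorder splits into left=[7, 10], right=[12, 23]
  root=7; inorder splits into left=[], right=[10]
  root=10; inorder splits into left=[], right=[]
  root=23; inorder splits into left=[12], right=[]
  root=12; inorder splits into left=[], right=[]
Reconstructed level-order: [11, 7, 23, 10, 12]


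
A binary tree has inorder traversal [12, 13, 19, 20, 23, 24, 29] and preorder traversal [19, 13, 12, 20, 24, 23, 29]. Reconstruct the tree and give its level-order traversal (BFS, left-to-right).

Inorder:  [12, 13, 19, 20, 23, 24, 29]
Preorder: [19, 13, 12, 20, 24, 23, 29]
Algorithm: preorder visits root first, so consume preorder in order;
for each root, split the current inorder slice at that value into
left-subtree inorder and right-subtree inorder, then recurse.
Recursive splits:
  root=19; inorder splits into left=[12, 13], right=[20, 23, 24, 29]
  root=13; inorder splits into left=[12], right=[]
  root=12; inorder splits into left=[], right=[]
  root=20; inorder splits into left=[], right=[23, 24, 29]
  root=24; inorder splits into left=[23], right=[29]
  root=23; inorder splits into left=[], right=[]
  root=29; inorder splits into left=[], right=[]
Reconstructed level-order: [19, 13, 20, 12, 24, 23, 29]


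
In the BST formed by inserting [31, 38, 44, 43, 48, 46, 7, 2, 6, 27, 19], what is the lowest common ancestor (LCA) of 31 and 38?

Tree insertion order: [31, 38, 44, 43, 48, 46, 7, 2, 6, 27, 19]
Tree (level-order array): [31, 7, 38, 2, 27, None, 44, None, 6, 19, None, 43, 48, None, None, None, None, None, None, 46]
In a BST, the LCA of p=31, q=38 is the first node v on the
root-to-leaf path with p <= v <= q (go left if both < v, right if both > v).
Walk from root:
  at 31: 31 <= 31 <= 38, this is the LCA
LCA = 31


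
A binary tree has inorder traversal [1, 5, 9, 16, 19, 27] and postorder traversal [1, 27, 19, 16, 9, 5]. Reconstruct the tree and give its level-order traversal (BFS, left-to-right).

Inorder:   [1, 5, 9, 16, 19, 27]
Postorder: [1, 27, 19, 16, 9, 5]
Algorithm: postorder visits root last, so walk postorder right-to-left;
each value is the root of the current inorder slice — split it at that
value, recurse on the right subtree first, then the left.
Recursive splits:
  root=5; inorder splits into left=[1], right=[9, 16, 19, 27]
  root=9; inorder splits into left=[], right=[16, 19, 27]
  root=16; inorder splits into left=[], right=[19, 27]
  root=19; inorder splits into left=[], right=[27]
  root=27; inorder splits into left=[], right=[]
  root=1; inorder splits into left=[], right=[]
Reconstructed level-order: [5, 1, 9, 16, 19, 27]


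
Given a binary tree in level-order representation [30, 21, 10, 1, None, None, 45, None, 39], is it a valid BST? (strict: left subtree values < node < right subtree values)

Level-order array: [30, 21, 10, 1, None, None, 45, None, 39]
Validate using subtree bounds (lo, hi): at each node, require lo < value < hi,
then recurse left with hi=value and right with lo=value.
Preorder trace (stopping at first violation):
  at node 30 with bounds (-inf, +inf): OK
  at node 21 with bounds (-inf, 30): OK
  at node 1 with bounds (-inf, 21): OK
  at node 39 with bounds (1, 21): VIOLATION
Node 39 violates its bound: not (1 < 39 < 21).
Result: Not a valid BST


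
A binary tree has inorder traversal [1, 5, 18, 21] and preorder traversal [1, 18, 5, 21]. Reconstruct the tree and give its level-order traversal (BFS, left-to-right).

Inorder:  [1, 5, 18, 21]
Preorder: [1, 18, 5, 21]
Algorithm: preorder visits root first, so consume preorder in order;
for each root, split the current inorder slice at that value into
left-subtree inorder and right-subtree inorder, then recurse.
Recursive splits:
  root=1; inorder splits into left=[], right=[5, 18, 21]
  root=18; inorder splits into left=[5], right=[21]
  root=5; inorder splits into left=[], right=[]
  root=21; inorder splits into left=[], right=[]
Reconstructed level-order: [1, 18, 5, 21]


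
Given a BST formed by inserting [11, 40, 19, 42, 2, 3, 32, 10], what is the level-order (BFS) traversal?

Tree insertion order: [11, 40, 19, 42, 2, 3, 32, 10]
Tree (level-order array): [11, 2, 40, None, 3, 19, 42, None, 10, None, 32]
BFS from the root, enqueuing left then right child of each popped node:
  queue [11] -> pop 11, enqueue [2, 40], visited so far: [11]
  queue [2, 40] -> pop 2, enqueue [3], visited so far: [11, 2]
  queue [40, 3] -> pop 40, enqueue [19, 42], visited so far: [11, 2, 40]
  queue [3, 19, 42] -> pop 3, enqueue [10], visited so far: [11, 2, 40, 3]
  queue [19, 42, 10] -> pop 19, enqueue [32], visited so far: [11, 2, 40, 3, 19]
  queue [42, 10, 32] -> pop 42, enqueue [none], visited so far: [11, 2, 40, 3, 19, 42]
  queue [10, 32] -> pop 10, enqueue [none], visited so far: [11, 2, 40, 3, 19, 42, 10]
  queue [32] -> pop 32, enqueue [none], visited so far: [11, 2, 40, 3, 19, 42, 10, 32]
Result: [11, 2, 40, 3, 19, 42, 10, 32]


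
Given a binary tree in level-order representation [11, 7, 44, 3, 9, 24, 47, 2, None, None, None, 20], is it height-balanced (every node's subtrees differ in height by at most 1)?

Tree (level-order array): [11, 7, 44, 3, 9, 24, 47, 2, None, None, None, 20]
Definition: a tree is height-balanced if, at every node, |h(left) - h(right)| <= 1 (empty subtree has height -1).
Bottom-up per-node check:
  node 2: h_left=-1, h_right=-1, diff=0 [OK], height=0
  node 3: h_left=0, h_right=-1, diff=1 [OK], height=1
  node 9: h_left=-1, h_right=-1, diff=0 [OK], height=0
  node 7: h_left=1, h_right=0, diff=1 [OK], height=2
  node 20: h_left=-1, h_right=-1, diff=0 [OK], height=0
  node 24: h_left=0, h_right=-1, diff=1 [OK], height=1
  node 47: h_left=-1, h_right=-1, diff=0 [OK], height=0
  node 44: h_left=1, h_right=0, diff=1 [OK], height=2
  node 11: h_left=2, h_right=2, diff=0 [OK], height=3
All nodes satisfy the balance condition.
Result: Balanced


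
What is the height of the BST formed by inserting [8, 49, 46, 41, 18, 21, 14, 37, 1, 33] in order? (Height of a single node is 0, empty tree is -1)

Insertion order: [8, 49, 46, 41, 18, 21, 14, 37, 1, 33]
Tree (level-order array): [8, 1, 49, None, None, 46, None, 41, None, 18, None, 14, 21, None, None, None, 37, 33]
Compute height bottom-up (empty subtree = -1):
  height(1) = 1 + max(-1, -1) = 0
  height(14) = 1 + max(-1, -1) = 0
  height(33) = 1 + max(-1, -1) = 0
  height(37) = 1 + max(0, -1) = 1
  height(21) = 1 + max(-1, 1) = 2
  height(18) = 1 + max(0, 2) = 3
  height(41) = 1 + max(3, -1) = 4
  height(46) = 1 + max(4, -1) = 5
  height(49) = 1 + max(5, -1) = 6
  height(8) = 1 + max(0, 6) = 7
Height = 7


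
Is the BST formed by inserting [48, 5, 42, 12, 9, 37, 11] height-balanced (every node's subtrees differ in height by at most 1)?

Tree (level-order array): [48, 5, None, None, 42, 12, None, 9, 37, None, 11]
Definition: a tree is height-balanced if, at every node, |h(left) - h(right)| <= 1 (empty subtree has height -1).
Bottom-up per-node check:
  node 11: h_left=-1, h_right=-1, diff=0 [OK], height=0
  node 9: h_left=-1, h_right=0, diff=1 [OK], height=1
  node 37: h_left=-1, h_right=-1, diff=0 [OK], height=0
  node 12: h_left=1, h_right=0, diff=1 [OK], height=2
  node 42: h_left=2, h_right=-1, diff=3 [FAIL (|2--1|=3 > 1)], height=3
  node 5: h_left=-1, h_right=3, diff=4 [FAIL (|-1-3|=4 > 1)], height=4
  node 48: h_left=4, h_right=-1, diff=5 [FAIL (|4--1|=5 > 1)], height=5
Node 42 violates the condition: |2 - -1| = 3 > 1.
Result: Not balanced


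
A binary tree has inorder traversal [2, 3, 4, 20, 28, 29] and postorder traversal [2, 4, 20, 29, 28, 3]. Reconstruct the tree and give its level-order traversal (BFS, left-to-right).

Inorder:   [2, 3, 4, 20, 28, 29]
Postorder: [2, 4, 20, 29, 28, 3]
Algorithm: postorder visits root last, so walk postorder right-to-left;
each value is the root of the current inorder slice — split it at that
value, recurse on the right subtree first, then the left.
Recursive splits:
  root=3; inorder splits into left=[2], right=[4, 20, 28, 29]
  root=28; inorder splits into left=[4, 20], right=[29]
  root=29; inorder splits into left=[], right=[]
  root=20; inorder splits into left=[4], right=[]
  root=4; inorder splits into left=[], right=[]
  root=2; inorder splits into left=[], right=[]
Reconstructed level-order: [3, 2, 28, 20, 29, 4]


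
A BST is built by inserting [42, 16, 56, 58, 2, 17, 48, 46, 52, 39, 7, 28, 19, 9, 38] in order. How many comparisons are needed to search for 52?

Search path for 52: 42 -> 56 -> 48 -> 52
Found: True
Comparisons: 4


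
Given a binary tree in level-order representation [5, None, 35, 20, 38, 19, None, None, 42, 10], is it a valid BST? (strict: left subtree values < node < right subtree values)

Level-order array: [5, None, 35, 20, 38, 19, None, None, 42, 10]
Validate using subtree bounds (lo, hi): at each node, require lo < value < hi,
then recurse left with hi=value and right with lo=value.
Preorder trace (stopping at first violation):
  at node 5 with bounds (-inf, +inf): OK
  at node 35 with bounds (5, +inf): OK
  at node 20 with bounds (5, 35): OK
  at node 19 with bounds (5, 20): OK
  at node 10 with bounds (5, 19): OK
  at node 38 with bounds (35, +inf): OK
  at node 42 with bounds (38, +inf): OK
No violation found at any node.
Result: Valid BST


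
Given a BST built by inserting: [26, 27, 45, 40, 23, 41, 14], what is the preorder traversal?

Tree insertion order: [26, 27, 45, 40, 23, 41, 14]
Tree (level-order array): [26, 23, 27, 14, None, None, 45, None, None, 40, None, None, 41]
Preorder traversal: [26, 23, 14, 27, 45, 40, 41]


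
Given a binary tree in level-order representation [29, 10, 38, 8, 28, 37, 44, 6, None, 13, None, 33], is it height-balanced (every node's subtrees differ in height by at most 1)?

Tree (level-order array): [29, 10, 38, 8, 28, 37, 44, 6, None, 13, None, 33]
Definition: a tree is height-balanced if, at every node, |h(left) - h(right)| <= 1 (empty subtree has height -1).
Bottom-up per-node check:
  node 6: h_left=-1, h_right=-1, diff=0 [OK], height=0
  node 8: h_left=0, h_right=-1, diff=1 [OK], height=1
  node 13: h_left=-1, h_right=-1, diff=0 [OK], height=0
  node 28: h_left=0, h_right=-1, diff=1 [OK], height=1
  node 10: h_left=1, h_right=1, diff=0 [OK], height=2
  node 33: h_left=-1, h_right=-1, diff=0 [OK], height=0
  node 37: h_left=0, h_right=-1, diff=1 [OK], height=1
  node 44: h_left=-1, h_right=-1, diff=0 [OK], height=0
  node 38: h_left=1, h_right=0, diff=1 [OK], height=2
  node 29: h_left=2, h_right=2, diff=0 [OK], height=3
All nodes satisfy the balance condition.
Result: Balanced


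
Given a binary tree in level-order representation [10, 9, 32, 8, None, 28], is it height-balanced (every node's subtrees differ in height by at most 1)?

Tree (level-order array): [10, 9, 32, 8, None, 28]
Definition: a tree is height-balanced if, at every node, |h(left) - h(right)| <= 1 (empty subtree has height -1).
Bottom-up per-node check:
  node 8: h_left=-1, h_right=-1, diff=0 [OK], height=0
  node 9: h_left=0, h_right=-1, diff=1 [OK], height=1
  node 28: h_left=-1, h_right=-1, diff=0 [OK], height=0
  node 32: h_left=0, h_right=-1, diff=1 [OK], height=1
  node 10: h_left=1, h_right=1, diff=0 [OK], height=2
All nodes satisfy the balance condition.
Result: Balanced


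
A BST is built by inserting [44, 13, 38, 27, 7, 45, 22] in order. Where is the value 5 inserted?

Starting tree (level order): [44, 13, 45, 7, 38, None, None, None, None, 27, None, 22]
Insertion path: 44 -> 13 -> 7
Result: insert 5 as left child of 7
Final tree (level order): [44, 13, 45, 7, 38, None, None, 5, None, 27, None, None, None, 22]


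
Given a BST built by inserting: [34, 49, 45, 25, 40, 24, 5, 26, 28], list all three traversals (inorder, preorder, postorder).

Tree insertion order: [34, 49, 45, 25, 40, 24, 5, 26, 28]
Tree (level-order array): [34, 25, 49, 24, 26, 45, None, 5, None, None, 28, 40]
Inorder (L, root, R): [5, 24, 25, 26, 28, 34, 40, 45, 49]
Preorder (root, L, R): [34, 25, 24, 5, 26, 28, 49, 45, 40]
Postorder (L, R, root): [5, 24, 28, 26, 25, 40, 45, 49, 34]


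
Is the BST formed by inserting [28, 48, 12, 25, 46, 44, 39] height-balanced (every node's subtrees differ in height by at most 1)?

Tree (level-order array): [28, 12, 48, None, 25, 46, None, None, None, 44, None, 39]
Definition: a tree is height-balanced if, at every node, |h(left) - h(right)| <= 1 (empty subtree has height -1).
Bottom-up per-node check:
  node 25: h_left=-1, h_right=-1, diff=0 [OK], height=0
  node 12: h_left=-1, h_right=0, diff=1 [OK], height=1
  node 39: h_left=-1, h_right=-1, diff=0 [OK], height=0
  node 44: h_left=0, h_right=-1, diff=1 [OK], height=1
  node 46: h_left=1, h_right=-1, diff=2 [FAIL (|1--1|=2 > 1)], height=2
  node 48: h_left=2, h_right=-1, diff=3 [FAIL (|2--1|=3 > 1)], height=3
  node 28: h_left=1, h_right=3, diff=2 [FAIL (|1-3|=2 > 1)], height=4
Node 46 violates the condition: |1 - -1| = 2 > 1.
Result: Not balanced


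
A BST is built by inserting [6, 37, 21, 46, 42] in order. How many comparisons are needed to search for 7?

Search path for 7: 6 -> 37 -> 21
Found: False
Comparisons: 3


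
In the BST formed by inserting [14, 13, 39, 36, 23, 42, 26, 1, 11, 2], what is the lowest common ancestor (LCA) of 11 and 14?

Tree insertion order: [14, 13, 39, 36, 23, 42, 26, 1, 11, 2]
Tree (level-order array): [14, 13, 39, 1, None, 36, 42, None, 11, 23, None, None, None, 2, None, None, 26]
In a BST, the LCA of p=11, q=14 is the first node v on the
root-to-leaf path with p <= v <= q (go left if both < v, right if both > v).
Walk from root:
  at 14: 11 <= 14 <= 14, this is the LCA
LCA = 14


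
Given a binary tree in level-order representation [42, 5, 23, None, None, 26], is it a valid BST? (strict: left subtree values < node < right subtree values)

Level-order array: [42, 5, 23, None, None, 26]
Validate using subtree bounds (lo, hi): at each node, require lo < value < hi,
then recurse left with hi=value and right with lo=value.
Preorder trace (stopping at first violation):
  at node 42 with bounds (-inf, +inf): OK
  at node 5 with bounds (-inf, 42): OK
  at node 23 with bounds (42, +inf): VIOLATION
Node 23 violates its bound: not (42 < 23 < +inf).
Result: Not a valid BST


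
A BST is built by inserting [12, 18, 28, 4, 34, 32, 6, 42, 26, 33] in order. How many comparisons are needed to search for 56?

Search path for 56: 12 -> 18 -> 28 -> 34 -> 42
Found: False
Comparisons: 5


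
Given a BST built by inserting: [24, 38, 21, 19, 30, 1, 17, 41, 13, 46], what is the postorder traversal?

Tree insertion order: [24, 38, 21, 19, 30, 1, 17, 41, 13, 46]
Tree (level-order array): [24, 21, 38, 19, None, 30, 41, 1, None, None, None, None, 46, None, 17, None, None, 13]
Postorder traversal: [13, 17, 1, 19, 21, 30, 46, 41, 38, 24]


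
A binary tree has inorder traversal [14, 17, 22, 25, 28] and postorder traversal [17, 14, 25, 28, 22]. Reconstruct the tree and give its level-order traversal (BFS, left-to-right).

Inorder:   [14, 17, 22, 25, 28]
Postorder: [17, 14, 25, 28, 22]
Algorithm: postorder visits root last, so walk postorder right-to-left;
each value is the root of the current inorder slice — split it at that
value, recurse on the right subtree first, then the left.
Recursive splits:
  root=22; inorder splits into left=[14, 17], right=[25, 28]
  root=28; inorder splits into left=[25], right=[]
  root=25; inorder splits into left=[], right=[]
  root=14; inorder splits into left=[], right=[17]
  root=17; inorder splits into left=[], right=[]
Reconstructed level-order: [22, 14, 28, 17, 25]


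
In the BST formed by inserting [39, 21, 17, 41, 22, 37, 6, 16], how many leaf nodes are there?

Tree built from: [39, 21, 17, 41, 22, 37, 6, 16]
Tree (level-order array): [39, 21, 41, 17, 22, None, None, 6, None, None, 37, None, 16]
Rule: A leaf has 0 children.
Per-node child counts:
  node 39: 2 child(ren)
  node 21: 2 child(ren)
  node 17: 1 child(ren)
  node 6: 1 child(ren)
  node 16: 0 child(ren)
  node 22: 1 child(ren)
  node 37: 0 child(ren)
  node 41: 0 child(ren)
Matching nodes: [16, 37, 41]
Count of leaf nodes: 3


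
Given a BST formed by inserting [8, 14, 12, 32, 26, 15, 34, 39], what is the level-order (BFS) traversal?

Tree insertion order: [8, 14, 12, 32, 26, 15, 34, 39]
Tree (level-order array): [8, None, 14, 12, 32, None, None, 26, 34, 15, None, None, 39]
BFS from the root, enqueuing left then right child of each popped node:
  queue [8] -> pop 8, enqueue [14], visited so far: [8]
  queue [14] -> pop 14, enqueue [12, 32], visited so far: [8, 14]
  queue [12, 32] -> pop 12, enqueue [none], visited so far: [8, 14, 12]
  queue [32] -> pop 32, enqueue [26, 34], visited so far: [8, 14, 12, 32]
  queue [26, 34] -> pop 26, enqueue [15], visited so far: [8, 14, 12, 32, 26]
  queue [34, 15] -> pop 34, enqueue [39], visited so far: [8, 14, 12, 32, 26, 34]
  queue [15, 39] -> pop 15, enqueue [none], visited so far: [8, 14, 12, 32, 26, 34, 15]
  queue [39] -> pop 39, enqueue [none], visited so far: [8, 14, 12, 32, 26, 34, 15, 39]
Result: [8, 14, 12, 32, 26, 34, 15, 39]


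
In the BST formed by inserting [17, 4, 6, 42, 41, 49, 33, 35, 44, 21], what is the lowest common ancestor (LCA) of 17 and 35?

Tree insertion order: [17, 4, 6, 42, 41, 49, 33, 35, 44, 21]
Tree (level-order array): [17, 4, 42, None, 6, 41, 49, None, None, 33, None, 44, None, 21, 35]
In a BST, the LCA of p=17, q=35 is the first node v on the
root-to-leaf path with p <= v <= q (go left if both < v, right if both > v).
Walk from root:
  at 17: 17 <= 17 <= 35, this is the LCA
LCA = 17


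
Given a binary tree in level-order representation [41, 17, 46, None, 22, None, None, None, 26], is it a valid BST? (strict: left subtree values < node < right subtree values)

Level-order array: [41, 17, 46, None, 22, None, None, None, 26]
Validate using subtree bounds (lo, hi): at each node, require lo < value < hi,
then recurse left with hi=value and right with lo=value.
Preorder trace (stopping at first violation):
  at node 41 with bounds (-inf, +inf): OK
  at node 17 with bounds (-inf, 41): OK
  at node 22 with bounds (17, 41): OK
  at node 26 with bounds (22, 41): OK
  at node 46 with bounds (41, +inf): OK
No violation found at any node.
Result: Valid BST


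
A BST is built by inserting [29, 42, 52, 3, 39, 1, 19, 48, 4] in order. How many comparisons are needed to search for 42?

Search path for 42: 29 -> 42
Found: True
Comparisons: 2


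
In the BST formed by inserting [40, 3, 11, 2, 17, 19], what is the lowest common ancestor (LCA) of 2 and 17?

Tree insertion order: [40, 3, 11, 2, 17, 19]
Tree (level-order array): [40, 3, None, 2, 11, None, None, None, 17, None, 19]
In a BST, the LCA of p=2, q=17 is the first node v on the
root-to-leaf path with p <= v <= q (go left if both < v, right if both > v).
Walk from root:
  at 40: both 2 and 17 < 40, go left
  at 3: 2 <= 3 <= 17, this is the LCA
LCA = 3


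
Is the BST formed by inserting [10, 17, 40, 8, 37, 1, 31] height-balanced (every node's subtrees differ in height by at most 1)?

Tree (level-order array): [10, 8, 17, 1, None, None, 40, None, None, 37, None, 31]
Definition: a tree is height-balanced if, at every node, |h(left) - h(right)| <= 1 (empty subtree has height -1).
Bottom-up per-node check:
  node 1: h_left=-1, h_right=-1, diff=0 [OK], height=0
  node 8: h_left=0, h_right=-1, diff=1 [OK], height=1
  node 31: h_left=-1, h_right=-1, diff=0 [OK], height=0
  node 37: h_left=0, h_right=-1, diff=1 [OK], height=1
  node 40: h_left=1, h_right=-1, diff=2 [FAIL (|1--1|=2 > 1)], height=2
  node 17: h_left=-1, h_right=2, diff=3 [FAIL (|-1-2|=3 > 1)], height=3
  node 10: h_left=1, h_right=3, diff=2 [FAIL (|1-3|=2 > 1)], height=4
Node 40 violates the condition: |1 - -1| = 2 > 1.
Result: Not balanced


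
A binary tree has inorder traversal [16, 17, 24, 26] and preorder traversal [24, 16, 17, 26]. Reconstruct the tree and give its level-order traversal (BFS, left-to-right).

Inorder:  [16, 17, 24, 26]
Preorder: [24, 16, 17, 26]
Algorithm: preorder visits root first, so consume preorder in order;
for each root, split the current inorder slice at that value into
left-subtree inorder and right-subtree inorder, then recurse.
Recursive splits:
  root=24; inorder splits into left=[16, 17], right=[26]
  root=16; inorder splits into left=[], right=[17]
  root=17; inorder splits into left=[], right=[]
  root=26; inorder splits into left=[], right=[]
Reconstructed level-order: [24, 16, 26, 17]


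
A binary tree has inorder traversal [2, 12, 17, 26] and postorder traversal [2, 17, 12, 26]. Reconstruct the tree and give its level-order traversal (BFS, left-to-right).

Inorder:   [2, 12, 17, 26]
Postorder: [2, 17, 12, 26]
Algorithm: postorder visits root last, so walk postorder right-to-left;
each value is the root of the current inorder slice — split it at that
value, recurse on the right subtree first, then the left.
Recursive splits:
  root=26; inorder splits into left=[2, 12, 17], right=[]
  root=12; inorder splits into left=[2], right=[17]
  root=17; inorder splits into left=[], right=[]
  root=2; inorder splits into left=[], right=[]
Reconstructed level-order: [26, 12, 2, 17]


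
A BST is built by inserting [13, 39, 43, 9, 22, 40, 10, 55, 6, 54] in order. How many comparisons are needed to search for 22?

Search path for 22: 13 -> 39 -> 22
Found: True
Comparisons: 3


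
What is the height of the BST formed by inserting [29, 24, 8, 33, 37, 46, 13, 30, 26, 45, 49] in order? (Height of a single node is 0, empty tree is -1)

Insertion order: [29, 24, 8, 33, 37, 46, 13, 30, 26, 45, 49]
Tree (level-order array): [29, 24, 33, 8, 26, 30, 37, None, 13, None, None, None, None, None, 46, None, None, 45, 49]
Compute height bottom-up (empty subtree = -1):
  height(13) = 1 + max(-1, -1) = 0
  height(8) = 1 + max(-1, 0) = 1
  height(26) = 1 + max(-1, -1) = 0
  height(24) = 1 + max(1, 0) = 2
  height(30) = 1 + max(-1, -1) = 0
  height(45) = 1 + max(-1, -1) = 0
  height(49) = 1 + max(-1, -1) = 0
  height(46) = 1 + max(0, 0) = 1
  height(37) = 1 + max(-1, 1) = 2
  height(33) = 1 + max(0, 2) = 3
  height(29) = 1 + max(2, 3) = 4
Height = 4


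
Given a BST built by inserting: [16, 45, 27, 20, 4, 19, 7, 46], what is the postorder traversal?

Tree insertion order: [16, 45, 27, 20, 4, 19, 7, 46]
Tree (level-order array): [16, 4, 45, None, 7, 27, 46, None, None, 20, None, None, None, 19]
Postorder traversal: [7, 4, 19, 20, 27, 46, 45, 16]


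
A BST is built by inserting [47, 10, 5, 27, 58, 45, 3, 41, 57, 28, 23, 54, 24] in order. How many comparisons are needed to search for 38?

Search path for 38: 47 -> 10 -> 27 -> 45 -> 41 -> 28
Found: False
Comparisons: 6


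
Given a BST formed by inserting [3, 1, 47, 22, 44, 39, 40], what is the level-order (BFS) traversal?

Tree insertion order: [3, 1, 47, 22, 44, 39, 40]
Tree (level-order array): [3, 1, 47, None, None, 22, None, None, 44, 39, None, None, 40]
BFS from the root, enqueuing left then right child of each popped node:
  queue [3] -> pop 3, enqueue [1, 47], visited so far: [3]
  queue [1, 47] -> pop 1, enqueue [none], visited so far: [3, 1]
  queue [47] -> pop 47, enqueue [22], visited so far: [3, 1, 47]
  queue [22] -> pop 22, enqueue [44], visited so far: [3, 1, 47, 22]
  queue [44] -> pop 44, enqueue [39], visited so far: [3, 1, 47, 22, 44]
  queue [39] -> pop 39, enqueue [40], visited so far: [3, 1, 47, 22, 44, 39]
  queue [40] -> pop 40, enqueue [none], visited so far: [3, 1, 47, 22, 44, 39, 40]
Result: [3, 1, 47, 22, 44, 39, 40]


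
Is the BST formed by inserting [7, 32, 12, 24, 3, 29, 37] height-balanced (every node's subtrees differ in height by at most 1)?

Tree (level-order array): [7, 3, 32, None, None, 12, 37, None, 24, None, None, None, 29]
Definition: a tree is height-balanced if, at every node, |h(left) - h(right)| <= 1 (empty subtree has height -1).
Bottom-up per-node check:
  node 3: h_left=-1, h_right=-1, diff=0 [OK], height=0
  node 29: h_left=-1, h_right=-1, diff=0 [OK], height=0
  node 24: h_left=-1, h_right=0, diff=1 [OK], height=1
  node 12: h_left=-1, h_right=1, diff=2 [FAIL (|-1-1|=2 > 1)], height=2
  node 37: h_left=-1, h_right=-1, diff=0 [OK], height=0
  node 32: h_left=2, h_right=0, diff=2 [FAIL (|2-0|=2 > 1)], height=3
  node 7: h_left=0, h_right=3, diff=3 [FAIL (|0-3|=3 > 1)], height=4
Node 12 violates the condition: |-1 - 1| = 2 > 1.
Result: Not balanced


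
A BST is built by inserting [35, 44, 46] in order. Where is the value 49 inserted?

Starting tree (level order): [35, None, 44, None, 46]
Insertion path: 35 -> 44 -> 46
Result: insert 49 as right child of 46
Final tree (level order): [35, None, 44, None, 46, None, 49]


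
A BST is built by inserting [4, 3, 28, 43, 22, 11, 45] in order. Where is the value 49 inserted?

Starting tree (level order): [4, 3, 28, None, None, 22, 43, 11, None, None, 45]
Insertion path: 4 -> 28 -> 43 -> 45
Result: insert 49 as right child of 45
Final tree (level order): [4, 3, 28, None, None, 22, 43, 11, None, None, 45, None, None, None, 49]


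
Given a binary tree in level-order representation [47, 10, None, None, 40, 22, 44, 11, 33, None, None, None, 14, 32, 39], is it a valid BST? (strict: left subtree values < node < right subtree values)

Level-order array: [47, 10, None, None, 40, 22, 44, 11, 33, None, None, None, 14, 32, 39]
Validate using subtree bounds (lo, hi): at each node, require lo < value < hi,
then recurse left with hi=value and right with lo=value.
Preorder trace (stopping at first violation):
  at node 47 with bounds (-inf, +inf): OK
  at node 10 with bounds (-inf, 47): OK
  at node 40 with bounds (10, 47): OK
  at node 22 with bounds (10, 40): OK
  at node 11 with bounds (10, 22): OK
  at node 14 with bounds (11, 22): OK
  at node 33 with bounds (22, 40): OK
  at node 32 with bounds (22, 33): OK
  at node 39 with bounds (33, 40): OK
  at node 44 with bounds (40, 47): OK
No violation found at any node.
Result: Valid BST


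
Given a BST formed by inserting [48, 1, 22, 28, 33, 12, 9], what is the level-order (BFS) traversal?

Tree insertion order: [48, 1, 22, 28, 33, 12, 9]
Tree (level-order array): [48, 1, None, None, 22, 12, 28, 9, None, None, 33]
BFS from the root, enqueuing left then right child of each popped node:
  queue [48] -> pop 48, enqueue [1], visited so far: [48]
  queue [1] -> pop 1, enqueue [22], visited so far: [48, 1]
  queue [22] -> pop 22, enqueue [12, 28], visited so far: [48, 1, 22]
  queue [12, 28] -> pop 12, enqueue [9], visited so far: [48, 1, 22, 12]
  queue [28, 9] -> pop 28, enqueue [33], visited so far: [48, 1, 22, 12, 28]
  queue [9, 33] -> pop 9, enqueue [none], visited so far: [48, 1, 22, 12, 28, 9]
  queue [33] -> pop 33, enqueue [none], visited so far: [48, 1, 22, 12, 28, 9, 33]
Result: [48, 1, 22, 12, 28, 9, 33]


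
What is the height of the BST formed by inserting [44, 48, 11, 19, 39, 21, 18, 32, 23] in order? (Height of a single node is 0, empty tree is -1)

Insertion order: [44, 48, 11, 19, 39, 21, 18, 32, 23]
Tree (level-order array): [44, 11, 48, None, 19, None, None, 18, 39, None, None, 21, None, None, 32, 23]
Compute height bottom-up (empty subtree = -1):
  height(18) = 1 + max(-1, -1) = 0
  height(23) = 1 + max(-1, -1) = 0
  height(32) = 1 + max(0, -1) = 1
  height(21) = 1 + max(-1, 1) = 2
  height(39) = 1 + max(2, -1) = 3
  height(19) = 1 + max(0, 3) = 4
  height(11) = 1 + max(-1, 4) = 5
  height(48) = 1 + max(-1, -1) = 0
  height(44) = 1 + max(5, 0) = 6
Height = 6


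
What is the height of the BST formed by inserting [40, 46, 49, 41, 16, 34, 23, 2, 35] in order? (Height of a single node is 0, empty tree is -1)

Insertion order: [40, 46, 49, 41, 16, 34, 23, 2, 35]
Tree (level-order array): [40, 16, 46, 2, 34, 41, 49, None, None, 23, 35]
Compute height bottom-up (empty subtree = -1):
  height(2) = 1 + max(-1, -1) = 0
  height(23) = 1 + max(-1, -1) = 0
  height(35) = 1 + max(-1, -1) = 0
  height(34) = 1 + max(0, 0) = 1
  height(16) = 1 + max(0, 1) = 2
  height(41) = 1 + max(-1, -1) = 0
  height(49) = 1 + max(-1, -1) = 0
  height(46) = 1 + max(0, 0) = 1
  height(40) = 1 + max(2, 1) = 3
Height = 3


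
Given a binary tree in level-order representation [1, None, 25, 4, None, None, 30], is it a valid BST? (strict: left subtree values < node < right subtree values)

Level-order array: [1, None, 25, 4, None, None, 30]
Validate using subtree bounds (lo, hi): at each node, require lo < value < hi,
then recurse left with hi=value and right with lo=value.
Preorder trace (stopping at first violation):
  at node 1 with bounds (-inf, +inf): OK
  at node 25 with bounds (1, +inf): OK
  at node 4 with bounds (1, 25): OK
  at node 30 with bounds (4, 25): VIOLATION
Node 30 violates its bound: not (4 < 30 < 25).
Result: Not a valid BST


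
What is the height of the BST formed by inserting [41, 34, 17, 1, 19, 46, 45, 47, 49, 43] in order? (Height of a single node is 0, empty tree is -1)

Insertion order: [41, 34, 17, 1, 19, 46, 45, 47, 49, 43]
Tree (level-order array): [41, 34, 46, 17, None, 45, 47, 1, 19, 43, None, None, 49]
Compute height bottom-up (empty subtree = -1):
  height(1) = 1 + max(-1, -1) = 0
  height(19) = 1 + max(-1, -1) = 0
  height(17) = 1 + max(0, 0) = 1
  height(34) = 1 + max(1, -1) = 2
  height(43) = 1 + max(-1, -1) = 0
  height(45) = 1 + max(0, -1) = 1
  height(49) = 1 + max(-1, -1) = 0
  height(47) = 1 + max(-1, 0) = 1
  height(46) = 1 + max(1, 1) = 2
  height(41) = 1 + max(2, 2) = 3
Height = 3


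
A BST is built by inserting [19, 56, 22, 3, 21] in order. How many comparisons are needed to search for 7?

Search path for 7: 19 -> 3
Found: False
Comparisons: 2


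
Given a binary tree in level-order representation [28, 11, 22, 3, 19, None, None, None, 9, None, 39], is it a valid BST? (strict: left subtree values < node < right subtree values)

Level-order array: [28, 11, 22, 3, 19, None, None, None, 9, None, 39]
Validate using subtree bounds (lo, hi): at each node, require lo < value < hi,
then recurse left with hi=value and right with lo=value.
Preorder trace (stopping at first violation):
  at node 28 with bounds (-inf, +inf): OK
  at node 11 with bounds (-inf, 28): OK
  at node 3 with bounds (-inf, 11): OK
  at node 9 with bounds (3, 11): OK
  at node 19 with bounds (11, 28): OK
  at node 39 with bounds (19, 28): VIOLATION
Node 39 violates its bound: not (19 < 39 < 28).
Result: Not a valid BST


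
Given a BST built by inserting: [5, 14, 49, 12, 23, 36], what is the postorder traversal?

Tree insertion order: [5, 14, 49, 12, 23, 36]
Tree (level-order array): [5, None, 14, 12, 49, None, None, 23, None, None, 36]
Postorder traversal: [12, 36, 23, 49, 14, 5]


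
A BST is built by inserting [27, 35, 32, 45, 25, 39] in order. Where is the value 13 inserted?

Starting tree (level order): [27, 25, 35, None, None, 32, 45, None, None, 39]
Insertion path: 27 -> 25
Result: insert 13 as left child of 25
Final tree (level order): [27, 25, 35, 13, None, 32, 45, None, None, None, None, 39]


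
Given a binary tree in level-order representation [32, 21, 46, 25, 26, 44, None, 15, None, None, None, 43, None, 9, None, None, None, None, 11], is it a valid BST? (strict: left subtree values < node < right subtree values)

Level-order array: [32, 21, 46, 25, 26, 44, None, 15, None, None, None, 43, None, 9, None, None, None, None, 11]
Validate using subtree bounds (lo, hi): at each node, require lo < value < hi,
then recurse left with hi=value and right with lo=value.
Preorder trace (stopping at first violation):
  at node 32 with bounds (-inf, +inf): OK
  at node 21 with bounds (-inf, 32): OK
  at node 25 with bounds (-inf, 21): VIOLATION
Node 25 violates its bound: not (-inf < 25 < 21).
Result: Not a valid BST


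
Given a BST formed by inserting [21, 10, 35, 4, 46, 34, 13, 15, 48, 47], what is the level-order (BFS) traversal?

Tree insertion order: [21, 10, 35, 4, 46, 34, 13, 15, 48, 47]
Tree (level-order array): [21, 10, 35, 4, 13, 34, 46, None, None, None, 15, None, None, None, 48, None, None, 47]
BFS from the root, enqueuing left then right child of each popped node:
  queue [21] -> pop 21, enqueue [10, 35], visited so far: [21]
  queue [10, 35] -> pop 10, enqueue [4, 13], visited so far: [21, 10]
  queue [35, 4, 13] -> pop 35, enqueue [34, 46], visited so far: [21, 10, 35]
  queue [4, 13, 34, 46] -> pop 4, enqueue [none], visited so far: [21, 10, 35, 4]
  queue [13, 34, 46] -> pop 13, enqueue [15], visited so far: [21, 10, 35, 4, 13]
  queue [34, 46, 15] -> pop 34, enqueue [none], visited so far: [21, 10, 35, 4, 13, 34]
  queue [46, 15] -> pop 46, enqueue [48], visited so far: [21, 10, 35, 4, 13, 34, 46]
  queue [15, 48] -> pop 15, enqueue [none], visited so far: [21, 10, 35, 4, 13, 34, 46, 15]
  queue [48] -> pop 48, enqueue [47], visited so far: [21, 10, 35, 4, 13, 34, 46, 15, 48]
  queue [47] -> pop 47, enqueue [none], visited so far: [21, 10, 35, 4, 13, 34, 46, 15, 48, 47]
Result: [21, 10, 35, 4, 13, 34, 46, 15, 48, 47]
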